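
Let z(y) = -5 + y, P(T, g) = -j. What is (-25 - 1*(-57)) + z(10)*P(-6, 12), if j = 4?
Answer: 12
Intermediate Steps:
P(T, g) = -4 (P(T, g) = -1*4 = -4)
(-25 - 1*(-57)) + z(10)*P(-6, 12) = (-25 - 1*(-57)) + (-5 + 10)*(-4) = (-25 + 57) + 5*(-4) = 32 - 20 = 12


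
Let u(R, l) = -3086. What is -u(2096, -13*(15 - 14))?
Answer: 3086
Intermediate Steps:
-u(2096, -13*(15 - 14)) = -1*(-3086) = 3086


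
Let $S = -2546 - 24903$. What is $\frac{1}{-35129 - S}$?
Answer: $- \frac{1}{7680} \approx -0.00013021$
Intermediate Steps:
$S = -27449$
$\frac{1}{-35129 - S} = \frac{1}{-35129 - -27449} = \frac{1}{-35129 + 27449} = \frac{1}{-7680} = - \frac{1}{7680}$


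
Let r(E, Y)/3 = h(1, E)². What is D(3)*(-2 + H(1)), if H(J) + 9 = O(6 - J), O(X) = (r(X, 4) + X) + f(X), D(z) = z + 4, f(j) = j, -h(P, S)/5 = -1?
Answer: 518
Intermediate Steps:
h(P, S) = 5 (h(P, S) = -5*(-1) = 5)
r(E, Y) = 75 (r(E, Y) = 3*5² = 3*25 = 75)
D(z) = 4 + z
O(X) = 75 + 2*X (O(X) = (75 + X) + X = 75 + 2*X)
H(J) = 78 - 2*J (H(J) = -9 + (75 + 2*(6 - J)) = -9 + (75 + (12 - 2*J)) = -9 + (87 - 2*J) = 78 - 2*J)
D(3)*(-2 + H(1)) = (4 + 3)*(-2 + (78 - 2*1)) = 7*(-2 + (78 - 2)) = 7*(-2 + 76) = 7*74 = 518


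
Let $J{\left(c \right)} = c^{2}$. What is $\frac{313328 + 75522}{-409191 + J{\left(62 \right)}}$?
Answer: $- \frac{388850}{405347} \approx -0.9593$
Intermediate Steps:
$\frac{313328 + 75522}{-409191 + J{\left(62 \right)}} = \frac{313328 + 75522}{-409191 + 62^{2}} = \frac{388850}{-409191 + 3844} = \frac{388850}{-405347} = 388850 \left(- \frac{1}{405347}\right) = - \frac{388850}{405347}$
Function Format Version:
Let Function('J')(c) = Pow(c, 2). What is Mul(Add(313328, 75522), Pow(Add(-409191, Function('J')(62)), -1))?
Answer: Rational(-388850, 405347) ≈ -0.95930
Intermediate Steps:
Mul(Add(313328, 75522), Pow(Add(-409191, Function('J')(62)), -1)) = Mul(Add(313328, 75522), Pow(Add(-409191, Pow(62, 2)), -1)) = Mul(388850, Pow(Add(-409191, 3844), -1)) = Mul(388850, Pow(-405347, -1)) = Mul(388850, Rational(-1, 405347)) = Rational(-388850, 405347)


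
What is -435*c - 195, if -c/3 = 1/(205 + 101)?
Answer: -6485/34 ≈ -190.74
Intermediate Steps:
c = -1/102 (c = -3/(205 + 101) = -3/306 = -3*1/306 = -1/102 ≈ -0.0098039)
-435*c - 195 = -435*(-1/102) - 195 = 145/34 - 195 = -6485/34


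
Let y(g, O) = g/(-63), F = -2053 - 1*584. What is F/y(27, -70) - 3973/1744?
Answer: 10726859/1744 ≈ 6150.7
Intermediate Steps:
F = -2637 (F = -2053 - 584 = -2637)
y(g, O) = -g/63 (y(g, O) = g*(-1/63) = -g/63)
F/y(27, -70) - 3973/1744 = -2637/((-1/63*27)) - 3973/1744 = -2637/(-3/7) - 3973*1/1744 = -2637*(-7/3) - 3973/1744 = 6153 - 3973/1744 = 10726859/1744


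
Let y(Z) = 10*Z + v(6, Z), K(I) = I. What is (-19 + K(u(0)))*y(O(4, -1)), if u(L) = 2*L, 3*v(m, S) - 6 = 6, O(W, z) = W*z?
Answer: 684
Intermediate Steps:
v(m, S) = 4 (v(m, S) = 2 + (⅓)*6 = 2 + 2 = 4)
y(Z) = 4 + 10*Z (y(Z) = 10*Z + 4 = 4 + 10*Z)
(-19 + K(u(0)))*y(O(4, -1)) = (-19 + 2*0)*(4 + 10*(4*(-1))) = (-19 + 0)*(4 + 10*(-4)) = -19*(4 - 40) = -19*(-36) = 684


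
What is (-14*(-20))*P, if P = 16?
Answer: 4480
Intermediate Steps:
(-14*(-20))*P = -14*(-20)*16 = 280*16 = 4480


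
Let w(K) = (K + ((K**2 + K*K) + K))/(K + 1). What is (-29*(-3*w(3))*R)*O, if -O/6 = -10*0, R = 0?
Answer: 0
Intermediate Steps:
O = 0 (O = -(-60)*0 = -6*0 = 0)
w(K) = (2*K + 2*K**2)/(1 + K) (w(K) = (K + ((K**2 + K**2) + K))/(1 + K) = (K + (2*K**2 + K))/(1 + K) = (K + (K + 2*K**2))/(1 + K) = (2*K + 2*K**2)/(1 + K))
(-29*(-3*w(3))*R)*O = -29*(-6*3)*0*0 = -29*(-3*6)*0*0 = -(-522)*0*0 = -29*0*0 = 0*0 = 0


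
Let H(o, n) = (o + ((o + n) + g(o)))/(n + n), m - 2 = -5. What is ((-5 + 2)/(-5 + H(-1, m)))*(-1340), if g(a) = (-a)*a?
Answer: -1005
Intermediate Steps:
g(a) = -a²
m = -3 (m = 2 - 5 = -3)
H(o, n) = (n - o² + 2*o)/(2*n) (H(o, n) = (o + ((o + n) - o²))/(n + n) = (o + ((n + o) - o²))/((2*n)) = (o + (n + o - o²))*(1/(2*n)) = (n - o² + 2*o)*(1/(2*n)) = (n - o² + 2*o)/(2*n))
((-5 + 2)/(-5 + H(-1, m)))*(-1340) = ((-5 + 2)/(-5 + (½)*(-3 - 1*(-1)² + 2*(-1))/(-3)))*(-1340) = -3/(-5 + (½)*(-⅓)*(-3 - 1*1 - 2))*(-1340) = -3/(-5 + (½)*(-⅓)*(-3 - 1 - 2))*(-1340) = -3/(-5 + (½)*(-⅓)*(-6))*(-1340) = -3/(-5 + 1)*(-1340) = -3/(-4)*(-1340) = -3*(-¼)*(-1340) = (¾)*(-1340) = -1005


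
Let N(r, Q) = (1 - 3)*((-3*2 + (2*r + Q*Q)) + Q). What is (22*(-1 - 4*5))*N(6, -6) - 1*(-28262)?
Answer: 61526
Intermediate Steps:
N(r, Q) = 12 - 4*r - 2*Q - 2*Q² (N(r, Q) = -2*((-6 + (2*r + Q²)) + Q) = -2*((-6 + (Q² + 2*r)) + Q) = -2*((-6 + Q² + 2*r) + Q) = -2*(-6 + Q + Q² + 2*r) = 12 - 4*r - 2*Q - 2*Q²)
(22*(-1 - 4*5))*N(6, -6) - 1*(-28262) = (22*(-1 - 4*5))*(12 - 4*6 - 2*(-6) - 2*(-6)²) - 1*(-28262) = (22*(-1 - 20))*(12 - 24 + 12 - 2*36) + 28262 = (22*(-21))*(12 - 24 + 12 - 72) + 28262 = -462*(-72) + 28262 = 33264 + 28262 = 61526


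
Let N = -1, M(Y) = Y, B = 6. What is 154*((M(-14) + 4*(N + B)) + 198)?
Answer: 31416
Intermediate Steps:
154*((M(-14) + 4*(N + B)) + 198) = 154*((-14 + 4*(-1 + 6)) + 198) = 154*((-14 + 4*5) + 198) = 154*((-14 + 20) + 198) = 154*(6 + 198) = 154*204 = 31416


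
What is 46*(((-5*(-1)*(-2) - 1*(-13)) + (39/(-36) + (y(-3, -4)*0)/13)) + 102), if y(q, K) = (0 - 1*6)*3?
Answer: 28681/6 ≈ 4780.2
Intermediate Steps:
y(q, K) = -18 (y(q, K) = (0 - 6)*3 = -6*3 = -18)
46*(((-5*(-1)*(-2) - 1*(-13)) + (39/(-36) + (y(-3, -4)*0)/13)) + 102) = 46*(((-5*(-1)*(-2) - 1*(-13)) + (39/(-36) - 18*0/13)) + 102) = 46*(((5*(-2) + 13) + (39*(-1/36) + 0*(1/13))) + 102) = 46*(((-10 + 13) + (-13/12 + 0)) + 102) = 46*((3 - 13/12) + 102) = 46*(23/12 + 102) = 46*(1247/12) = 28681/6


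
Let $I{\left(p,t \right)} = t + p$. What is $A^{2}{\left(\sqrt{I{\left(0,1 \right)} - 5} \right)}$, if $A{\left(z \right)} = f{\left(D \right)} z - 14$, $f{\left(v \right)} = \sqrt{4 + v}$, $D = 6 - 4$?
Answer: $172 - 56 i \sqrt{6} \approx 172.0 - 137.17 i$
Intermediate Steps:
$I{\left(p,t \right)} = p + t$
$D = 2$
$A{\left(z \right)} = -14 + z \sqrt{6}$ ($A{\left(z \right)} = \sqrt{4 + 2} z - 14 = \sqrt{6} z - 14 = z \sqrt{6} - 14 = -14 + z \sqrt{6}$)
$A^{2}{\left(\sqrt{I{\left(0,1 \right)} - 5} \right)} = \left(-14 + \sqrt{\left(0 + 1\right) - 5} \sqrt{6}\right)^{2} = \left(-14 + \sqrt{1 - 5} \sqrt{6}\right)^{2} = \left(-14 + \sqrt{-4} \sqrt{6}\right)^{2} = \left(-14 + 2 i \sqrt{6}\right)^{2}$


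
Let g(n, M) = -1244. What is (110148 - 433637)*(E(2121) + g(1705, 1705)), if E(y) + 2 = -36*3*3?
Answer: 507877730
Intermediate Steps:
E(y) = -326 (E(y) = -2 - 36*3*3 = -2 - 108*3 = -2 - 324 = -326)
(110148 - 433637)*(E(2121) + g(1705, 1705)) = (110148 - 433637)*(-326 - 1244) = -323489*(-1570) = 507877730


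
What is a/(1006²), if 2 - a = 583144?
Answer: -291571/506018 ≈ -0.57621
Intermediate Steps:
a = -583142 (a = 2 - 1*583144 = 2 - 583144 = -583142)
a/(1006²) = -583142/(1006²) = -583142/1012036 = -583142*1/1012036 = -291571/506018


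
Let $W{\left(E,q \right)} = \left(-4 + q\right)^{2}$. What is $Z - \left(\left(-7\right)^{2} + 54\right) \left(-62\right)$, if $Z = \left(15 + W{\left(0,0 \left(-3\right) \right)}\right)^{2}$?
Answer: $7347$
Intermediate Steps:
$Z = 961$ ($Z = \left(15 + \left(-4 + 0 \left(-3\right)\right)^{2}\right)^{2} = \left(15 + \left(-4 + 0\right)^{2}\right)^{2} = \left(15 + \left(-4\right)^{2}\right)^{2} = \left(15 + 16\right)^{2} = 31^{2} = 961$)
$Z - \left(\left(-7\right)^{2} + 54\right) \left(-62\right) = 961 - \left(\left(-7\right)^{2} + 54\right) \left(-62\right) = 961 - \left(49 + 54\right) \left(-62\right) = 961 - 103 \left(-62\right) = 961 - -6386 = 961 + 6386 = 7347$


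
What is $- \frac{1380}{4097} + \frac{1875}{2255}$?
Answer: $\frac{913995}{1847747} \approx 0.49465$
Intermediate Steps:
$- \frac{1380}{4097} + \frac{1875}{2255} = \left(-1380\right) \frac{1}{4097} + 1875 \cdot \frac{1}{2255} = - \frac{1380}{4097} + \frac{375}{451} = \frac{913995}{1847747}$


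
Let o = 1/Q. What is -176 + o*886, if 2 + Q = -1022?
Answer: -90555/512 ≈ -176.87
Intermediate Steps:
Q = -1024 (Q = -2 - 1022 = -1024)
o = -1/1024 (o = 1/(-1024) = -1/1024 ≈ -0.00097656)
-176 + o*886 = -176 - 1/1024*886 = -176 - 443/512 = -90555/512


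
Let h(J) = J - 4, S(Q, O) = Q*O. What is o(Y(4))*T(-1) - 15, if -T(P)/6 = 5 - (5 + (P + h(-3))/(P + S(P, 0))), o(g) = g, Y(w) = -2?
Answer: -111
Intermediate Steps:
S(Q, O) = O*Q
h(J) = -4 + J
T(P) = 6*(-7 + P)/P (T(P) = -6*(5 - (5 + (P + (-4 - 3))/(P + 0*P))) = -6*(5 - (5 + (P - 7)/(P + 0))) = -6*(5 - (5 + (-7 + P)/P)) = -6*(5 + (-5 - (-7 + P)/P)) = -(-6)*(-7 + P)/P = 6*(-7 + P)/P)
o(Y(4))*T(-1) - 15 = -2*(6 - 42/(-1)) - 15 = -2*(6 - 42*(-1)) - 15 = -2*(6 + 42) - 15 = -2*48 - 15 = -96 - 15 = -111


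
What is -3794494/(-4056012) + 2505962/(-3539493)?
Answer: 60488389037/265856038554 ≈ 0.22752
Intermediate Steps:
-3794494/(-4056012) + 2505962/(-3539493) = -3794494*(-1/4056012) + 2505962*(-1/3539493) = 1897247/2028006 - 2505962/3539493 = 60488389037/265856038554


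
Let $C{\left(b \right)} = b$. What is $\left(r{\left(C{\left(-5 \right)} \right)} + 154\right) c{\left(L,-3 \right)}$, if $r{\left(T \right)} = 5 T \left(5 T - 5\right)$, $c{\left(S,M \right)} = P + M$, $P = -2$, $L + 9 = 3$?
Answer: $-4520$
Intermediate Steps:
$L = -6$ ($L = -9 + 3 = -6$)
$c{\left(S,M \right)} = -2 + M$
$r{\left(T \right)} = 5 T \left(-5 + 5 T\right)$
$\left(r{\left(C{\left(-5 \right)} \right)} + 154\right) c{\left(L,-3 \right)} = \left(25 \left(-5\right) \left(-1 - 5\right) + 154\right) \left(-2 - 3\right) = \left(25 \left(-5\right) \left(-6\right) + 154\right) \left(-5\right) = \left(750 + 154\right) \left(-5\right) = 904 \left(-5\right) = -4520$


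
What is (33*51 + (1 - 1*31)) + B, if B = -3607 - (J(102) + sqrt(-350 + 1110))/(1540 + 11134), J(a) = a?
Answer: -12382549/6337 - sqrt(190)/6337 ≈ -1954.0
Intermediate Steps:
B = -22857610/6337 - sqrt(190)/6337 (B = -3607 - (102 + sqrt(-350 + 1110))/(1540 + 11134) = -3607 - (102 + sqrt(760))/12674 = -3607 - (102 + 2*sqrt(190))/12674 = -3607 - (51/6337 + sqrt(190)/6337) = -3607 + (-51/6337 - sqrt(190)/6337) = -22857610/6337 - sqrt(190)/6337 ≈ -3607.0)
(33*51 + (1 - 1*31)) + B = (33*51 + (1 - 1*31)) + (-22857610/6337 - sqrt(190)/6337) = (1683 + (1 - 31)) + (-22857610/6337 - sqrt(190)/6337) = (1683 - 30) + (-22857610/6337 - sqrt(190)/6337) = 1653 + (-22857610/6337 - sqrt(190)/6337) = -12382549/6337 - sqrt(190)/6337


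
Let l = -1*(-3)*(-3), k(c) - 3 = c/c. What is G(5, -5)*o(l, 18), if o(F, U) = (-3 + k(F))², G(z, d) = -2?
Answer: -2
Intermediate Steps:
k(c) = 4 (k(c) = 3 + c/c = 3 + 1 = 4)
l = -9 (l = 3*(-3) = -9)
o(F, U) = 1 (o(F, U) = (-3 + 4)² = 1² = 1)
G(5, -5)*o(l, 18) = -2*1 = -2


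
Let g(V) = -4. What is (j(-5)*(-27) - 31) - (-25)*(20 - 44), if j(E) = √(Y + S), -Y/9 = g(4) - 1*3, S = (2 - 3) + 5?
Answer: -631 - 27*√67 ≈ -852.00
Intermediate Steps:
S = 4 (S = -1 + 5 = 4)
Y = 63 (Y = -9*(-4 - 1*3) = -9*(-4 - 3) = -9*(-7) = 63)
j(E) = √67 (j(E) = √(63 + 4) = √67)
(j(-5)*(-27) - 31) - (-25)*(20 - 44) = (√67*(-27) - 31) - (-25)*(20 - 44) = (-27*√67 - 31) - (-25)*(-24) = (-31 - 27*√67) - 1*600 = (-31 - 27*√67) - 600 = -631 - 27*√67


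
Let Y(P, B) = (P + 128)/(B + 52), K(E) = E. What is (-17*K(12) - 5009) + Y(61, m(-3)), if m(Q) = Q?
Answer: -36464/7 ≈ -5209.1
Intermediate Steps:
Y(P, B) = (128 + P)/(52 + B)
(-17*K(12) - 5009) + Y(61, m(-3)) = (-17*12 - 5009) + (128 + 61)/(52 - 3) = (-204 - 5009) + 189/49 = -5213 + (1/49)*189 = -5213 + 27/7 = -36464/7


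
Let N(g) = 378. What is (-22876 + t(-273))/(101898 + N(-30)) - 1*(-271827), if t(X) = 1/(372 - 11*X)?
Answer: 93829574394001/345181500 ≈ 2.7183e+5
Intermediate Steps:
(-22876 + t(-273))/(101898 + N(-30)) - 1*(-271827) = (-22876 - 1/(-372 + 11*(-273)))/(101898 + 378) - 1*(-271827) = (-22876 - 1/(-372 - 3003))/102276 + 271827 = (-22876 - 1/(-3375))*(1/102276) + 271827 = (-22876 - 1*(-1/3375))*(1/102276) + 271827 = (-22876 + 1/3375)*(1/102276) + 271827 = -77206499/3375*1/102276 + 271827 = -77206499/345181500 + 271827 = 93829574394001/345181500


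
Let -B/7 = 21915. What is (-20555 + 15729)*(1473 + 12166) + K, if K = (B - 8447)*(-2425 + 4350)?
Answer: -377386914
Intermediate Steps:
B = -153405 (B = -7*21915 = -153405)
K = -311565100 (K = (-153405 - 8447)*(-2425 + 4350) = -161852*1925 = -311565100)
(-20555 + 15729)*(1473 + 12166) + K = (-20555 + 15729)*(1473 + 12166) - 311565100 = -4826*13639 - 311565100 = -65821814 - 311565100 = -377386914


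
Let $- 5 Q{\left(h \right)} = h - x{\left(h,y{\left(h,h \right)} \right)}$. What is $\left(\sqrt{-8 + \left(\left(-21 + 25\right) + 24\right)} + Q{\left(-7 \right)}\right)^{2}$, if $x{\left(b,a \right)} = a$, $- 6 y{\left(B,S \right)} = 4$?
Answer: $\frac{4861}{225} + \frac{76 \sqrt{5}}{15} \approx 32.934$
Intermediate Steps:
$y{\left(B,S \right)} = - \frac{2}{3}$ ($y{\left(B,S \right)} = \left(- \frac{1}{6}\right) 4 = - \frac{2}{3}$)
$Q{\left(h \right)} = - \frac{2}{15} - \frac{h}{5}$ ($Q{\left(h \right)} = - \frac{h - - \frac{2}{3}}{5} = - \frac{h + \frac{2}{3}}{5} = - \frac{\frac{2}{3} + h}{5} = - \frac{2}{15} - \frac{h}{5}$)
$\left(\sqrt{-8 + \left(\left(-21 + 25\right) + 24\right)} + Q{\left(-7 \right)}\right)^{2} = \left(\sqrt{-8 + \left(\left(-21 + 25\right) + 24\right)} - - \frac{19}{15}\right)^{2} = \left(\sqrt{-8 + \left(4 + 24\right)} + \left(- \frac{2}{15} + \frac{7}{5}\right)\right)^{2} = \left(\sqrt{-8 + 28} + \frac{19}{15}\right)^{2} = \left(\sqrt{20} + \frac{19}{15}\right)^{2} = \left(2 \sqrt{5} + \frac{19}{15}\right)^{2} = \left(\frac{19}{15} + 2 \sqrt{5}\right)^{2}$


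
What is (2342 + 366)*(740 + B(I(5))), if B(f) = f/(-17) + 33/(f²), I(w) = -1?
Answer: 35588536/17 ≈ 2.0934e+6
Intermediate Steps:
B(f) = 33/f² - f/17 (B(f) = f*(-1/17) + 33/f² = -f/17 + 33/f² = 33/f² - f/17)
(2342 + 366)*(740 + B(I(5))) = (2342 + 366)*(740 + (33/(-1)² - 1/17*(-1))) = 2708*(740 + (33*1 + 1/17)) = 2708*(740 + (33 + 1/17)) = 2708*(740 + 562/17) = 2708*(13142/17) = 35588536/17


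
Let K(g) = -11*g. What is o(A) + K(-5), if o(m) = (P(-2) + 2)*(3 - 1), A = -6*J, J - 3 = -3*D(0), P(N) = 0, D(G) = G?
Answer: 59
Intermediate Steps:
J = 3 (J = 3 - 3*0 = 3 + 0 = 3)
A = -18 (A = -6*3 = -18)
o(m) = 4 (o(m) = (0 + 2)*(3 - 1) = 2*2 = 4)
o(A) + K(-5) = 4 - 11*(-5) = 4 + 55 = 59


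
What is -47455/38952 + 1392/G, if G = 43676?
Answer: -504605849/425316888 ≈ -1.1864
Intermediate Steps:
-47455/38952 + 1392/G = -47455/38952 + 1392/43676 = -47455*1/38952 + 1392*(1/43676) = -47455/38952 + 348/10919 = -504605849/425316888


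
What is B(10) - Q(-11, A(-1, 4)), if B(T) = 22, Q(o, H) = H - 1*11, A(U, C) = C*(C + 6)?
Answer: -7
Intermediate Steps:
A(U, C) = C*(6 + C)
Q(o, H) = -11 + H (Q(o, H) = H - 11 = -11 + H)
B(10) - Q(-11, A(-1, 4)) = 22 - (-11 + 4*(6 + 4)) = 22 - (-11 + 4*10) = 22 - (-11 + 40) = 22 - 1*29 = 22 - 29 = -7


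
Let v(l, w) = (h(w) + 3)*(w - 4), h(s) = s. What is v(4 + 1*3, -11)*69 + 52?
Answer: 8332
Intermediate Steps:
v(l, w) = (-4 + w)*(3 + w) (v(l, w) = (w + 3)*(w - 4) = (3 + w)*(-4 + w) = (-4 + w)*(3 + w))
v(4 + 1*3, -11)*69 + 52 = (-12 + (-11)² - 1*(-11))*69 + 52 = (-12 + 121 + 11)*69 + 52 = 120*69 + 52 = 8280 + 52 = 8332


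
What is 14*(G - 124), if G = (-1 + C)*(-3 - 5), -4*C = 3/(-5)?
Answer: -8204/5 ≈ -1640.8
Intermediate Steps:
C = 3/20 (C = -3/(4*(-5)) = -3*(-1)/(4*5) = -1/4*(-3/5) = 3/20 ≈ 0.15000)
G = 34/5 (G = (-1 + 3/20)*(-3 - 5) = -17/20*(-8) = 34/5 ≈ 6.8000)
14*(G - 124) = 14*(34/5 - 124) = 14*(-586/5) = -8204/5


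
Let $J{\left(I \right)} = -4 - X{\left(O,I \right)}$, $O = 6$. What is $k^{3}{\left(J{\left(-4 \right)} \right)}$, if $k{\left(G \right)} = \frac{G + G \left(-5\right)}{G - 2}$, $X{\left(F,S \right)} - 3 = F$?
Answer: $- \frac{140608}{3375} \approx -41.662$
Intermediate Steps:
$X{\left(F,S \right)} = 3 + F$
$J{\left(I \right)} = -13$ ($J{\left(I \right)} = -4 - \left(3 + 6\right) = -4 - 9 = -13$)
$k{\left(G \right)} = - \frac{4 G}{-2 + G}$ ($k{\left(G \right)} = \frac{G - 5 G}{-2 + G} = \frac{\left(-4\right) G}{-2 + G} = - \frac{4 G}{-2 + G}$)
$k^{3}{\left(J{\left(-4 \right)} \right)} = \left(\left(-4\right) \left(-13\right) \frac{1}{-2 - 13}\right)^{3} = \left(\left(-4\right) \left(-13\right) \frac{1}{-15}\right)^{3} = \left(\left(-4\right) \left(-13\right) \left(- \frac{1}{15}\right)\right)^{3} = \left(- \frac{52}{15}\right)^{3} = - \frac{140608}{3375}$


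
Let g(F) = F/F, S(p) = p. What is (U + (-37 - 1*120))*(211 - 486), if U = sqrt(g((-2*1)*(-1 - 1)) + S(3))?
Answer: 42625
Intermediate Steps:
g(F) = 1
U = 2 (U = sqrt(1 + 3) = sqrt(4) = 2)
(U + (-37 - 1*120))*(211 - 486) = (2 + (-37 - 1*120))*(211 - 486) = (2 + (-37 - 120))*(-275) = (2 - 157)*(-275) = -155*(-275) = 42625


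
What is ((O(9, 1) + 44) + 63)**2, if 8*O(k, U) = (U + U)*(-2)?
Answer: 45369/4 ≈ 11342.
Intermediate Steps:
O(k, U) = -U/2 (O(k, U) = ((U + U)*(-2))/8 = ((2*U)*(-2))/8 = (-4*U)/8 = -U/2)
((O(9, 1) + 44) + 63)**2 = ((-1/2*1 + 44) + 63)**2 = ((-1/2 + 44) + 63)**2 = (87/2 + 63)**2 = (213/2)**2 = 45369/4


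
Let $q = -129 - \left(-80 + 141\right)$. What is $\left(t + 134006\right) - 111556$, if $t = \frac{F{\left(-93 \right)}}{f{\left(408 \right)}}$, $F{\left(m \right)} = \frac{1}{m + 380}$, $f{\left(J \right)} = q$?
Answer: $\frac{1224198499}{54530} \approx 22450.0$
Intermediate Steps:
$q = -190$ ($q = -129 - 61 = -190$)
$f{\left(J \right)} = -190$
$F{\left(m \right)} = \frac{1}{380 + m}$
$t = - \frac{1}{54530}$ ($t = \frac{1}{\left(380 - 93\right) \left(-190\right)} = \frac{1}{287} \left(- \frac{1}{190}\right) = - \frac{1}{54530} \approx -1.8339 \cdot 10^{-5}$)
$\left(t + 134006\right) - 111556 = \left(- \frac{1}{54530} + 134006\right) - 111556 = \frac{7307347179}{54530} - 111556 = \frac{1224198499}{54530}$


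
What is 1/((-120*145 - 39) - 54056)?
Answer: -1/71495 ≈ -1.3987e-5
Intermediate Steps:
1/((-120*145 - 39) - 54056) = 1/((-17400 - 39) - 54056) = 1/(-17439 - 54056) = 1/(-71495) = -1/71495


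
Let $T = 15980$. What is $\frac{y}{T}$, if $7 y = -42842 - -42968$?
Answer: $\frac{9}{7990} \approx 0.0011264$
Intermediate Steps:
$y = 18$ ($y = \frac{-42842 - -42968}{7} = \frac{-42842 + 42968}{7} = \frac{1}{7} \cdot 126 = 18$)
$\frac{y}{T} = \frac{18}{15980} = 18 \cdot \frac{1}{15980} = \frac{9}{7990}$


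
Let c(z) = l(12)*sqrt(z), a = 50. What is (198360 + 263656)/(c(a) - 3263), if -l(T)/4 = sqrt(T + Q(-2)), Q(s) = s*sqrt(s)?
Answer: -462016/(3263 + 20*sqrt(2)*sqrt(12 - 2*I*sqrt(2))) ≈ -137.44 - 0.46888*I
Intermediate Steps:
Q(s) = s**(3/2)
l(T) = -4*sqrt(T - 2*I*sqrt(2)) (l(T) = -4*sqrt(T + (-2)**(3/2)) = -4*sqrt(T - 2*I*sqrt(2)))
c(z) = -4*sqrt(z)*sqrt(12 - 2*I*sqrt(2)) (c(z) = (-4*sqrt(12 - 2*I*sqrt(2)))*sqrt(z) = -4*sqrt(z)*sqrt(12 - 2*I*sqrt(2)))
(198360 + 263656)/(c(a) - 3263) = (198360 + 263656)/(-4*sqrt(2)*sqrt(50)*sqrt(6 - I*sqrt(2)) - 3263) = 462016/(-4*sqrt(2)*5*sqrt(2)*sqrt(6 - I*sqrt(2)) - 3263) = 462016/(-40*sqrt(6 - I*sqrt(2)) - 3263) = 462016/(-3263 - 40*sqrt(6 - I*sqrt(2)))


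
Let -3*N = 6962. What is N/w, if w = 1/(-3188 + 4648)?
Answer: -10164520/3 ≈ -3.3882e+6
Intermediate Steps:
w = 1/1460 ≈ 0.00068493
N = -6962/3 (N = -⅓*6962 = -6962/3 ≈ -2320.7)
N/w = -6962/(3*1/1460) = -6962/3*1460 = -10164520/3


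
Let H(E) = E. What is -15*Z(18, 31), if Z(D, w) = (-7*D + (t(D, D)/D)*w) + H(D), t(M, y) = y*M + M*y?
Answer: -15120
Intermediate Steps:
t(M, y) = 2*M*y (t(M, y) = M*y + M*y = 2*M*y)
Z(D, w) = -6*D + 2*D*w (Z(D, w) = (-7*D + ((2*D*D)/D)*w) + D = (-7*D + ((2*D²)/D)*w) + D = (-7*D + (2*D)*w) + D = (-7*D + 2*D*w) + D = -6*D + 2*D*w)
-15*Z(18, 31) = -30*18*(-3 + 31) = -30*18*28 = -15*1008 = -15120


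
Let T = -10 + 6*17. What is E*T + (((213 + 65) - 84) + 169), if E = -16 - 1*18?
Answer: -2765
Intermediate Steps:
T = 92 (T = -10 + 102 = 92)
E = -34 (E = -16 - 18 = -34)
E*T + (((213 + 65) - 84) + 169) = -34*92 + (((213 + 65) - 84) + 169) = -3128 + ((278 - 84) + 169) = -3128 + (194 + 169) = -3128 + 363 = -2765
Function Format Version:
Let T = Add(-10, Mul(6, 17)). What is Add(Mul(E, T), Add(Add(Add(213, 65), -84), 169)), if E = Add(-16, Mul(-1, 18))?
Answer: -2765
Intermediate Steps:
T = 92 (T = Add(-10, 102) = 92)
E = -34 (E = Add(-16, -18) = -34)
Add(Mul(E, T), Add(Add(Add(213, 65), -84), 169)) = Add(Mul(-34, 92), Add(Add(Add(213, 65), -84), 169)) = Add(-3128, Add(Add(278, -84), 169)) = Add(-3128, Add(194, 169)) = Add(-3128, 363) = -2765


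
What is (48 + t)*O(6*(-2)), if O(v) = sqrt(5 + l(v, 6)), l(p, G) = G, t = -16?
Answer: 32*sqrt(11) ≈ 106.13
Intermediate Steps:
O(v) = sqrt(11) (O(v) = sqrt(5 + 6) = sqrt(11))
(48 + t)*O(6*(-2)) = (48 - 16)*sqrt(11) = 32*sqrt(11)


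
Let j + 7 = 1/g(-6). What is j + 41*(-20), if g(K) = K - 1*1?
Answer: -5790/7 ≈ -827.14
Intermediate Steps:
g(K) = -1 + K (g(K) = K - 1 = -1 + K)
j = -50/7 (j = -7 + 1/(-1 - 6) = -7 + 1/(-7) = -7 - ⅐ = -50/7 ≈ -7.1429)
j + 41*(-20) = -50/7 + 41*(-20) = -50/7 - 820 = -5790/7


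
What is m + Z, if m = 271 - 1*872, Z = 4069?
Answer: 3468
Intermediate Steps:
m = -601 (m = 271 - 872 = -601)
m + Z = -601 + 4069 = 3468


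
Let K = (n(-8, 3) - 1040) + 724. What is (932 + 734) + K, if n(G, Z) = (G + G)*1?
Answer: 1334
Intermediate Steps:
n(G, Z) = 2*G (n(G, Z) = (2*G)*1 = 2*G)
K = -332 (K = (2*(-8) - 1040) + 724 = (-16 - 1040) + 724 = -1056 + 724 = -332)
(932 + 734) + K = (932 + 734) - 332 = 1666 - 332 = 1334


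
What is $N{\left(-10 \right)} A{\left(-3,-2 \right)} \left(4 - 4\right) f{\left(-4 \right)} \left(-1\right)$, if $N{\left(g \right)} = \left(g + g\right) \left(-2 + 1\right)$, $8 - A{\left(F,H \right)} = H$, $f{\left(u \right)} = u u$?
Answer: $0$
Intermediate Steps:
$f{\left(u \right)} = u^{2}$
$A{\left(F,H \right)} = 8 - H$
$N{\left(g \right)} = - 2 g$ ($N{\left(g \right)} = 2 g \left(-1\right) = - 2 g$)
$N{\left(-10 \right)} A{\left(-3,-2 \right)} \left(4 - 4\right) f{\left(-4 \right)} \left(-1\right) = \left(-2\right) \left(-10\right) \left(8 - -2\right) \left(4 - 4\right) \left(-4\right)^{2} \left(-1\right) = 20 \left(8 + 2\right) 0 \cdot 16 \left(-1\right) = 20 \cdot 10 \cdot 0 \left(-16\right) = 20 \cdot 0 \left(-16\right) = 0 \left(-16\right) = 0$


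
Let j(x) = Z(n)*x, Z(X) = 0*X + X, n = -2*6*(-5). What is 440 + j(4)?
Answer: 680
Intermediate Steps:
n = 60 (n = -12*(-5) = 60)
Z(X) = X (Z(X) = 0 + X = X)
j(x) = 60*x
440 + j(4) = 440 + 60*4 = 440 + 240 = 680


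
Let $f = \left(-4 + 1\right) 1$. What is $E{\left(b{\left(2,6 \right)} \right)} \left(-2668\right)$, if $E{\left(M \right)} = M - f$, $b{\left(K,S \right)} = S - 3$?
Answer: $-16008$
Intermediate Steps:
$b{\left(K,S \right)} = -3 + S$
$f = -3$ ($f = \left(-3\right) 1 = -3$)
$E{\left(M \right)} = 3 + M$ ($E{\left(M \right)} = M - -3 = M + 3 = 3 + M$)
$E{\left(b{\left(2,6 \right)} \right)} \left(-2668\right) = \left(3 + \left(-3 + 6\right)\right) \left(-2668\right) = \left(3 + 3\right) \left(-2668\right) = 6 \left(-2668\right) = -16008$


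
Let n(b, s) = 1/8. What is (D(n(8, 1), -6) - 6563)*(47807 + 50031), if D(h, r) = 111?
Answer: -631250776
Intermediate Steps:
n(b, s) = 1/8
(D(n(8, 1), -6) - 6563)*(47807 + 50031) = (111 - 6563)*(47807 + 50031) = -6452*97838 = -631250776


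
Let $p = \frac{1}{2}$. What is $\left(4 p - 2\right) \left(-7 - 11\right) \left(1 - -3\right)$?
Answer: $0$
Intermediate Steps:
$p = \frac{1}{2} \approx 0.5$
$\left(4 p - 2\right) \left(-7 - 11\right) \left(1 - -3\right) = \left(4 \cdot \frac{1}{2} - 2\right) \left(-7 - 11\right) \left(1 - -3\right) = \left(2 - 2\right) \left(-7 - 11\right) \left(1 + 3\right) = 0 \left(-18\right) 4 = 0 \cdot 4 = 0$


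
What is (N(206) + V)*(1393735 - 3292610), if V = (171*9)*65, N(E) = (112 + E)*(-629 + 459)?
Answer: -87300778125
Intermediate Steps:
N(E) = -19040 - 170*E (N(E) = (112 + E)*(-170) = -19040 - 170*E)
V = 100035 (V = 1539*65 = 100035)
(N(206) + V)*(1393735 - 3292610) = ((-19040 - 170*206) + 100035)*(1393735 - 3292610) = ((-19040 - 35020) + 100035)*(-1898875) = (-54060 + 100035)*(-1898875) = 45975*(-1898875) = -87300778125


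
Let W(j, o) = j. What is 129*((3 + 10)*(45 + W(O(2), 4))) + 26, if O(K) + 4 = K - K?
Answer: 68783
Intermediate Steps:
O(K) = -4 (O(K) = -4 + (K - K) = -4 + 0 = -4)
129*((3 + 10)*(45 + W(O(2), 4))) + 26 = 129*((3 + 10)*(45 - 4)) + 26 = 129*(13*41) + 26 = 129*533 + 26 = 68757 + 26 = 68783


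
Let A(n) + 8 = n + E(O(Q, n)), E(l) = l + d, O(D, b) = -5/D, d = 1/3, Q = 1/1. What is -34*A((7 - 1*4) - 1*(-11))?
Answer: -136/3 ≈ -45.333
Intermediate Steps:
Q = 1
d = ⅓ ≈ 0.33333
E(l) = ⅓ + l (E(l) = l + ⅓ = ⅓ + l)
A(n) = -38/3 + n (A(n) = -8 + (n + (⅓ - 5/1)) = -8 + (n + (⅓ - 5*1)) = -8 + (n + (⅓ - 5)) = -8 + (n - 14/3) = -8 + (-14/3 + n) = -38/3 + n)
-34*A((7 - 1*4) - 1*(-11)) = -34*(-38/3 + ((7 - 1*4) - 1*(-11))) = -34*(-38/3 + ((7 - 4) + 11)) = -34*(-38/3 + (3 + 11)) = -34*(-38/3 + 14) = -34*4/3 = -136/3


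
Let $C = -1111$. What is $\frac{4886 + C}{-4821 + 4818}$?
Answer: $- \frac{3775}{3} \approx -1258.3$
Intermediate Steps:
$\frac{4886 + C}{-4821 + 4818} = \frac{4886 - 1111}{-4821 + 4818} = \frac{3775}{-3} = 3775 \left(- \frac{1}{3}\right) = - \frac{3775}{3}$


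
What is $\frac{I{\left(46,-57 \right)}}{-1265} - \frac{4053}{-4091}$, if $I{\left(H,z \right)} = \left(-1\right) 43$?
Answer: $\frac{5302958}{5175115} \approx 1.0247$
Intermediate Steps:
$I{\left(H,z \right)} = -43$
$\frac{I{\left(46,-57 \right)}}{-1265} - \frac{4053}{-4091} = - \frac{43}{-1265} - \frac{4053}{-4091} = \left(-43\right) \left(- \frac{1}{1265}\right) - - \frac{4053}{4091} = \frac{43}{1265} + \frac{4053}{4091} = \frac{5302958}{5175115}$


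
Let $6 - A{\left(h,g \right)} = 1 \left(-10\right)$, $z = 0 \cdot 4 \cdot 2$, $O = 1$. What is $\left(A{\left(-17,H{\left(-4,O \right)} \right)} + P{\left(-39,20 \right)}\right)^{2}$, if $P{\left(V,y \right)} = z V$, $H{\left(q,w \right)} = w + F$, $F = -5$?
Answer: $256$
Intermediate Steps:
$z = 0$ ($z = 0 \cdot 2 = 0$)
$H{\left(q,w \right)} = -5 + w$ ($H{\left(q,w \right)} = w - 5 = -5 + w$)
$A{\left(h,g \right)} = 16$ ($A{\left(h,g \right)} = 6 - 1 \left(-10\right) = 6 - -10 = 6 + 10 = 16$)
$P{\left(V,y \right)} = 0$ ($P{\left(V,y \right)} = 0 V = 0$)
$\left(A{\left(-17,H{\left(-4,O \right)} \right)} + P{\left(-39,20 \right)}\right)^{2} = \left(16 + 0\right)^{2} = 16^{2} = 256$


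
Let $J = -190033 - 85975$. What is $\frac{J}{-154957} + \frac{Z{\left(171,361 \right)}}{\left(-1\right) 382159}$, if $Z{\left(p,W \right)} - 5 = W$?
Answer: $\frac{105422227010}{59218212163} \approx 1.7802$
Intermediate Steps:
$Z{\left(p,W \right)} = 5 + W$
$J = -276008$
$\frac{J}{-154957} + \frac{Z{\left(171,361 \right)}}{\left(-1\right) 382159} = - \frac{276008}{-154957} + \frac{5 + 361}{\left(-1\right) 382159} = \left(-276008\right) \left(- \frac{1}{154957}\right) + \frac{366}{-382159} = \frac{276008}{154957} + 366 \left(- \frac{1}{382159}\right) = \frac{276008}{154957} - \frac{366}{382159} = \frac{105422227010}{59218212163}$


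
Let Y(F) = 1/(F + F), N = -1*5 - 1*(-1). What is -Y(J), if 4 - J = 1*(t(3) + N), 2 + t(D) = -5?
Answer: -1/30 ≈ -0.033333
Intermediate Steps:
t(D) = -7 (t(D) = -2 - 5 = -7)
N = -4 (N = -5 + 1 = -4)
J = 15 (J = 4 - (-7 - 4) = 4 - (-11) = 4 - 1*(-11) = 4 + 11 = 15)
Y(F) = 1/(2*F)
-Y(J) = -1/(2*15) = -1*1/30 = -1/30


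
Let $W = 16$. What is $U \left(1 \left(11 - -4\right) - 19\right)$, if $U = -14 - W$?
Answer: $120$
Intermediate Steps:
$U = -30$ ($U = -14 - 16 = -30$)
$U \left(1 \left(11 - -4\right) - 19\right) = - 30 \left(1 \left(11 - -4\right) - 19\right) = - 30 \left(1 \left(11 + 4\right) - 19\right) = - 30 \left(1 \cdot 15 - 19\right) = - 30 \left(15 - 19\right) = \left(-30\right) \left(-4\right) = 120$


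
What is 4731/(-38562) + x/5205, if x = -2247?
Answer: -12363741/22301690 ≈ -0.55439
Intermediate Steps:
4731/(-38562) + x/5205 = 4731/(-38562) - 2247/5205 = 4731*(-1/38562) - 2247*1/5205 = -1577/12854 - 749/1735 = -12363741/22301690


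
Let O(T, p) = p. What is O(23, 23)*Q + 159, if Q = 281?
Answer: 6622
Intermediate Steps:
O(23, 23)*Q + 159 = 23*281 + 159 = 6463 + 159 = 6622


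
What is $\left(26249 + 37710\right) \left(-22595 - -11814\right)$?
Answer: $-689541979$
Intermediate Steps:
$\left(26249 + 37710\right) \left(-22595 - -11814\right) = 63959 \left(-22595 + 11814\right) = 63959 \left(-10781\right) = -689541979$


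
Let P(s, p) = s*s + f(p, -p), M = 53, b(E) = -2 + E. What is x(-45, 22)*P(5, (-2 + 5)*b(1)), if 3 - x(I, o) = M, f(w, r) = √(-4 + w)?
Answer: -1250 - 50*I*√7 ≈ -1250.0 - 132.29*I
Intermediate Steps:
x(I, o) = -50 (x(I, o) = 3 - 1*53 = 3 - 53 = -50)
P(s, p) = s² + √(-4 + p) (P(s, p) = s*s + √(-4 + p) = s² + √(-4 + p))
x(-45, 22)*P(5, (-2 + 5)*b(1)) = -50*(5² + √(-4 + (-2 + 5)*(-2 + 1))) = -50*(25 + √(-4 + 3*(-1))) = -50*(25 + √(-4 - 3)) = -50*(25 + √(-7)) = -50*(25 + I*√7) = -1250 - 50*I*√7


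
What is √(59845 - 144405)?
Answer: 4*I*√5285 ≈ 290.79*I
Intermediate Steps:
√(59845 - 144405) = √(-84560) = 4*I*√5285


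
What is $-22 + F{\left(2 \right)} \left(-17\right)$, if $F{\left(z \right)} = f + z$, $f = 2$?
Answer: $-90$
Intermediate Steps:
$F{\left(z \right)} = 2 + z$
$-22 + F{\left(2 \right)} \left(-17\right) = -22 + \left(2 + 2\right) \left(-17\right) = -22 + 4 \left(-17\right) = -22 - 68 = -90$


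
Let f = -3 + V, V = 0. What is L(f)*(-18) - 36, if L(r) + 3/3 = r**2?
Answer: -180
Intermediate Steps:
f = -3 (f = -3 + 0 = -3)
L(r) = -1 + r**2
L(f)*(-18) - 36 = (-1 + (-3)**2)*(-18) - 36 = (-1 + 9)*(-18) - 36 = 8*(-18) - 36 = -144 - 36 = -180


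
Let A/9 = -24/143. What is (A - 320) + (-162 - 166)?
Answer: -92880/143 ≈ -649.51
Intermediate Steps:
A = -216/143 (A = 9*(-24/143) = -216/143 ≈ -1.5105)
(A - 320) + (-162 - 166) = (-216/143 - 320) + (-162 - 166) = -45976/143 - 328 = -92880/143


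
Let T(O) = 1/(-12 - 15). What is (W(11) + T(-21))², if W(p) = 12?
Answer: 104329/729 ≈ 143.11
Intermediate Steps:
T(O) = -1/27 (T(O) = 1/(-27) = -1/27)
(W(11) + T(-21))² = (12 - 1/27)² = (323/27)² = 104329/729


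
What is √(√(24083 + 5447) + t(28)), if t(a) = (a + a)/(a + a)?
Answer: √(1 + √29530) ≈ 13.147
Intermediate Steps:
t(a) = 1 (t(a) = (2*a)/((2*a)) = (2*a)*(1/(2*a)) = 1)
√(√(24083 + 5447) + t(28)) = √(√(24083 + 5447) + 1) = √(√29530 + 1) = √(1 + √29530)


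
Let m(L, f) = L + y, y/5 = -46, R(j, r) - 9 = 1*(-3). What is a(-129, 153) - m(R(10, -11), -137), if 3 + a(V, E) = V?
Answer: 92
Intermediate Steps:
R(j, r) = 6 (R(j, r) = 9 + 1*(-3) = 9 - 3 = 6)
a(V, E) = -3 + V
y = -230 (y = 5*(-46) = -230)
m(L, f) = -230 + L (m(L, f) = L - 230 = -230 + L)
a(-129, 153) - m(R(10, -11), -137) = (-3 - 129) - (-230 + 6) = -132 - 1*(-224) = -132 + 224 = 92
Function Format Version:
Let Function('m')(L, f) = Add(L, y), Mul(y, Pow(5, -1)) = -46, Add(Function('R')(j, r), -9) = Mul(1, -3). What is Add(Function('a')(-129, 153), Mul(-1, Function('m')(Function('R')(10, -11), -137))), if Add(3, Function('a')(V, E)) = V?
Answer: 92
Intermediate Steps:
Function('R')(j, r) = 6 (Function('R')(j, r) = Add(9, Mul(1, -3)) = Add(9, -3) = 6)
Function('a')(V, E) = Add(-3, V)
y = -230 (y = Mul(5, -46) = -230)
Function('m')(L, f) = Add(-230, L) (Function('m')(L, f) = Add(L, -230) = Add(-230, L))
Add(Function('a')(-129, 153), Mul(-1, Function('m')(Function('R')(10, -11), -137))) = Add(Add(-3, -129), Mul(-1, Add(-230, 6))) = Add(-132, Mul(-1, -224)) = Add(-132, 224) = 92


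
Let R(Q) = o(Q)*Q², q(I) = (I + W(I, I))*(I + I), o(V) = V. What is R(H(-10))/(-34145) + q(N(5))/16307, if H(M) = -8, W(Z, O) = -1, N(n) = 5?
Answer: 9714984/556802515 ≈ 0.017448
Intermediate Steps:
q(I) = 2*I*(-1 + I) (q(I) = (I - 1)*(I + I) = (-1 + I)*(2*I) = 2*I*(-1 + I))
R(Q) = Q³ (R(Q) = Q*Q² = Q³)
R(H(-10))/(-34145) + q(N(5))/16307 = (-8)³/(-34145) + (2*5*(-1 + 5))/16307 = -512*(-1/34145) + (2*5*4)*(1/16307) = 512/34145 + 40*(1/16307) = 512/34145 + 40/16307 = 9714984/556802515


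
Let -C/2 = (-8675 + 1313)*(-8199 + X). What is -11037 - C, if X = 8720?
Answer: -7682241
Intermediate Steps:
C = 7671204 (C = -2*(-8675 + 1313)*(-8199 + 8720) = -(-14724)*521 = -2*(-3835602) = 7671204)
-11037 - C = -11037 - 1*7671204 = -11037 - 7671204 = -7682241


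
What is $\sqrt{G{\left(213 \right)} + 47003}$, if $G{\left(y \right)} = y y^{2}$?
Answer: $10 \sqrt{97106} \approx 3116.2$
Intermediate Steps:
$G{\left(y \right)} = y^{3}$
$\sqrt{G{\left(213 \right)} + 47003} = \sqrt{213^{3} + 47003} = \sqrt{9663597 + 47003} = \sqrt{9710600} = 10 \sqrt{97106}$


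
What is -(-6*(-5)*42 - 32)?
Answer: -1228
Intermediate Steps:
-(-6*(-5)*42 - 32) = -(30*42 - 32) = -(1260 - 32) = -1*1228 = -1228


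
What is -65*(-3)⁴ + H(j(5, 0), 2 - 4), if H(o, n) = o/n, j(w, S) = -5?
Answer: -10525/2 ≈ -5262.5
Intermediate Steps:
-65*(-3)⁴ + H(j(5, 0), 2 - 4) = -65*(-3)⁴ - 5/(2 - 4) = -65*81 - 5/(-2) = -5265 - 5*(-½) = -5265 + 5/2 = -10525/2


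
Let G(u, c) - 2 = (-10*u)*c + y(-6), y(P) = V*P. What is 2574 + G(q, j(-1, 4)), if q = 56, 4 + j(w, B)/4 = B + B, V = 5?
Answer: -6414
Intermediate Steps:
j(w, B) = -16 + 8*B (j(w, B) = -16 + 4*(B + B) = -16 + 4*(2*B) = -16 + 8*B)
y(P) = 5*P
G(u, c) = -28 - 10*c*u (G(u, c) = 2 + ((-10*u)*c + 5*(-6)) = 2 + (-10*c*u - 30) = 2 + (-30 - 10*c*u) = -28 - 10*c*u)
2574 + G(q, j(-1, 4)) = 2574 + (-28 - 10*(-16 + 8*4)*56) = 2574 + (-28 - 10*(-16 + 32)*56) = 2574 + (-28 - 10*16*56) = 2574 + (-28 - 8960) = 2574 - 8988 = -6414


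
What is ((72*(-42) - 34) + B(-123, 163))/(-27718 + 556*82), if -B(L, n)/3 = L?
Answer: -2689/17874 ≈ -0.15044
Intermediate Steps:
B(L, n) = -3*L
((72*(-42) - 34) + B(-123, 163))/(-27718 + 556*82) = ((72*(-42) - 34) - 3*(-123))/(-27718 + 556*82) = ((-3024 - 34) + 369)/(-27718 + 45592) = (-3058 + 369)/17874 = -2689*1/17874 = -2689/17874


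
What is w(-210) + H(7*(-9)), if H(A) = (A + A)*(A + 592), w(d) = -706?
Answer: -67360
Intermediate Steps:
H(A) = 2*A*(592 + A) (H(A) = (2*A)*(592 + A) = 2*A*(592 + A))
w(-210) + H(7*(-9)) = -706 + 2*(7*(-9))*(592 + 7*(-9)) = -706 + 2*(-63)*(592 - 63) = -706 + 2*(-63)*529 = -706 - 66654 = -67360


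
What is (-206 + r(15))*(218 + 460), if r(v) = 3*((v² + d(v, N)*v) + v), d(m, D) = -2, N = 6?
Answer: 287472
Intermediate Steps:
r(v) = -3*v + 3*v² (r(v) = 3*((v² - 2*v) + v) = 3*(v² - v) = -3*v + 3*v²)
(-206 + r(15))*(218 + 460) = (-206 + 3*15*(-1 + 15))*(218 + 460) = (-206 + 3*15*14)*678 = (-206 + 630)*678 = 424*678 = 287472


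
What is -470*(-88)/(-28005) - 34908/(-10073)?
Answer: 112195852/56418873 ≈ 1.9886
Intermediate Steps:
-470*(-88)/(-28005) - 34908/(-10073) = 41360*(-1/28005) - 34908*(-1/10073) = -8272/5601 + 34908/10073 = 112195852/56418873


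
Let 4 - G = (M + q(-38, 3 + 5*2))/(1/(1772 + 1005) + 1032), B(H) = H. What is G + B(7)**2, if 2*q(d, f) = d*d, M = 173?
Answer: 29881086/573173 ≈ 52.133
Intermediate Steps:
q(d, f) = d**2/2 (q(d, f) = (d*d)/2 = d**2/2)
G = 1795609/573173 (G = 4 - (173 + (1/2)*(-38)**2)/(1/(1772 + 1005) + 1032) = 4 - (173 + (1/2)*1444)/(1/2777 + 1032) = 4 - (173 + 722)/(1/2777 + 1032) = 4 - 895/2865865/2777 = 4 - 895*2777/2865865 = 4 - 1*497083/573173 = 4 - 497083/573173 = 1795609/573173 ≈ 3.1328)
G + B(7)**2 = 1795609/573173 + 7**2 = 1795609/573173 + 49 = 29881086/573173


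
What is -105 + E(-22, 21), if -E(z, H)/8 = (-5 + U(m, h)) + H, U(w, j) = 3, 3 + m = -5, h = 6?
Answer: -257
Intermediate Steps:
m = -8 (m = -3 - 5 = -8)
E(z, H) = 16 - 8*H (E(z, H) = -8*((-5 + 3) + H) = -8*(-2 + H) = 16 - 8*H)
-105 + E(-22, 21) = -105 + (16 - 8*21) = -105 + (16 - 168) = -105 - 152 = -257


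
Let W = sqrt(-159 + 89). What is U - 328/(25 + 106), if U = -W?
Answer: -328/131 - I*sqrt(70) ≈ -2.5038 - 8.3666*I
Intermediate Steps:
W = I*sqrt(70) (W = sqrt(-70) = I*sqrt(70) ≈ 8.3666*I)
U = -I*sqrt(70) ≈ -8.3666*I
U - 328/(25 + 106) = -I*sqrt(70) - 328/(25 + 106) = -I*sqrt(70) - 328/131 = -328/131 - I*sqrt(70)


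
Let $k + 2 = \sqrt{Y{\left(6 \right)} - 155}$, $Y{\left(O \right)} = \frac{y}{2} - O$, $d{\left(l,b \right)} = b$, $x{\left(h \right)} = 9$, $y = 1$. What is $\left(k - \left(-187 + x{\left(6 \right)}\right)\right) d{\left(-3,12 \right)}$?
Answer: $2112 + 6 i \sqrt{642} \approx 2112.0 + 152.03 i$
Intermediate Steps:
$Y{\left(O \right)} = \frac{1}{2} - O$ ($Y{\left(O \right)} = 1 \cdot \frac{1}{2} - O = \frac{1}{2} - O$)
$k = -2 + \frac{i \sqrt{642}}{2}$ ($k = -2 + \sqrt{\left(\frac{1}{2} - 6\right) - 155} = -2 + \sqrt{- \frac{11}{2} - 155} = -2 + \sqrt{- \frac{321}{2}} = -2 + \frac{i \sqrt{642}}{2} \approx -2.0 + 12.669 i$)
$\left(k - \left(-187 + x{\left(6 \right)}\right)\right) d{\left(-3,12 \right)} = \left(\left(-2 + \frac{i \sqrt{642}}{2}\right) + \left(187 - 9\right)\right) 12 = \left(\left(-2 + \frac{i \sqrt{642}}{2}\right) + 178\right) 12 = \left(176 + \frac{i \sqrt{642}}{2}\right) 12 = 2112 + 6 i \sqrt{642}$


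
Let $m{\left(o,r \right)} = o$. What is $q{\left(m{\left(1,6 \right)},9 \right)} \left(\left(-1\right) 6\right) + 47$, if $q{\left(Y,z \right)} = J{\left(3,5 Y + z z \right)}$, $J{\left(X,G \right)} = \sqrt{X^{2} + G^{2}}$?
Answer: $47 - 6 \sqrt{7405} \approx -469.31$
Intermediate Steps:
$J{\left(X,G \right)} = \sqrt{G^{2} + X^{2}}$
$q{\left(Y,z \right)} = \sqrt{9 + \left(z^{2} + 5 Y\right)^{2}}$ ($q{\left(Y,z \right)} = \sqrt{\left(5 Y + z z\right)^{2} + 3^{2}} = \sqrt{\left(5 Y + z^{2}\right)^{2} + 9} = \sqrt{\left(z^{2} + 5 Y\right)^{2} + 9} = \sqrt{9 + \left(z^{2} + 5 Y\right)^{2}}$)
$q{\left(m{\left(1,6 \right)},9 \right)} \left(\left(-1\right) 6\right) + 47 = \sqrt{9 + \left(9^{2} + 5 \cdot 1\right)^{2}} \left(\left(-1\right) 6\right) + 47 = \sqrt{9 + \left(81 + 5\right)^{2}} \left(-6\right) + 47 = \sqrt{9 + 86^{2}} \left(-6\right) + 47 = \sqrt{9 + 7396} \left(-6\right) + 47 = \sqrt{7405} \left(-6\right) + 47 = - 6 \sqrt{7405} + 47 = 47 - 6 \sqrt{7405}$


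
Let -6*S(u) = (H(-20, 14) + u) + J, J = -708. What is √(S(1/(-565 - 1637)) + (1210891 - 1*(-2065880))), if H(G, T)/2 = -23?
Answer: √15889029665287/2202 ≈ 1810.2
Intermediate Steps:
H(G, T) = -46 (H(G, T) = 2*(-23) = -46)
S(u) = 377/3 - u/6 (S(u) = -((-46 + u) - 708)/6 = -(-754 + u)/6 = 377/3 - u/6)
√(S(1/(-565 - 1637)) + (1210891 - 1*(-2065880))) = √((377/3 - 1/(6*(-565 - 1637))) + (1210891 - 1*(-2065880))) = √((377/3 - ⅙/(-2202)) + (1210891 + 2065880)) = √((377/3 - ⅙*(-1/2202)) + 3276771) = √((377/3 + 1/13212) + 3276771) = √(1660309/13212 + 3276771) = √(43294358761/13212) = √15889029665287/2202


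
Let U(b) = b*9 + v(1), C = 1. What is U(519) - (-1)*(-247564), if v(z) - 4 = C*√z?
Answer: -242888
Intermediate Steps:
v(z) = 4 + √z (v(z) = 4 + 1*√z = 4 + √z)
U(b) = 5 + 9*b (U(b) = b*9 + (4 + √1) = 9*b + (4 + 1) = 9*b + 5 = 5 + 9*b)
U(519) - (-1)*(-247564) = (5 + 9*519) - (-1)*(-247564) = (5 + 4671) - 1*247564 = 4676 - 247564 = -242888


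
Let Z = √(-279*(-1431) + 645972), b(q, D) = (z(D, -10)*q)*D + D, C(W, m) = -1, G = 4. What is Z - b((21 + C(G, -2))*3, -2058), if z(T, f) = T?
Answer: -254119782 + √1045221 ≈ -2.5412e+8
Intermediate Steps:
b(q, D) = D + q*D² (b(q, D) = (D*q)*D + D = q*D² + D = D + q*D²)
Z = √1045221 (Z = √(399249 + 645972) = √1045221 ≈ 1022.4)
Z - b((21 + C(G, -2))*3, -2058) = √1045221 - (-2058)*(1 - 2058*(21 - 1)*3) = √1045221 - (-2058)*(1 - 41160*3) = √1045221 - (-2058)*(1 - 2058*60) = √1045221 - (-2058)*(1 - 123480) = √1045221 - (-2058)*(-123479) = √1045221 - 1*254119782 = √1045221 - 254119782 = -254119782 + √1045221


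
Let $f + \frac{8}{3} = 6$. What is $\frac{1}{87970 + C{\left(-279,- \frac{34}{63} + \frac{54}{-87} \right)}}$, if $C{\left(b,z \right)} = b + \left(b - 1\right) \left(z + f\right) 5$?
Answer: $\frac{261}{22093351} \approx 1.1814 \cdot 10^{-5}$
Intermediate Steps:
$f = \frac{10}{3}$ ($f = - \frac{8}{3} + 6 = \frac{10}{3} \approx 3.3333$)
$C{\left(b,z \right)} = b + 5 \left(-1 + b\right) \left(\frac{10}{3} + z\right)$ ($C{\left(b,z \right)} = b + \left(b - 1\right) \left(z + \frac{10}{3}\right) 5 = b + \left(-1 + b\right) \left(\frac{10}{3} + z\right) 5 = b + 5 \left(-1 + b\right) \left(\frac{10}{3} + z\right)$)
$\frac{1}{87970 + C{\left(-279,- \frac{34}{63} + \frac{54}{-87} \right)}} = \frac{1}{87970 + \left(- \frac{50}{3} - 5 \left(- \frac{34}{63} + \frac{54}{-87}\right) + \frac{53}{3} \left(-279\right) + 5 \left(-279\right) \left(- \frac{34}{63} + \frac{54}{-87}\right)\right)} = \frac{1}{87970 - \left(\frac{14837}{3} + 1400 \left(\left(-34\right) \frac{1}{63} + 54 \left(- \frac{1}{87}\right)\right)\right)} = \frac{1}{87970 - \left(\frac{14837}{3} + 1400 \left(- \frac{34}{63} - \frac{18}{29}\right)\right)} = \frac{1}{87970 - \left(\frac{9025133}{1827} - \frac{328600}{203}\right)} = \frac{1}{87970 + \left(- \frac{50}{3} + \frac{10600}{1827} - 4929 + \frac{328600}{203}\right)} = \frac{1}{87970 - \frac{866819}{261}} = \frac{1}{\frac{22093351}{261}} = \frac{261}{22093351}$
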